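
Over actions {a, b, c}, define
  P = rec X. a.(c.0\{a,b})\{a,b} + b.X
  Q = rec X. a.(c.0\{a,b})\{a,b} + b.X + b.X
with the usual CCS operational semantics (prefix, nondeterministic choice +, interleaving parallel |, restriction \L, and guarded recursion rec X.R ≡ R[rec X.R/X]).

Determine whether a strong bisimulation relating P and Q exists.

LTS(P): 3 reachable states
  p0 = rec X. a.(c.0\{a,b})\{a,b} + b.X | —a→ p1, —b→ p0
  p1 = (c.0\{a,b})\{a,b} | —c→ p2
  p2 = 0\{a,b}\{a,b} | ·
LTS(Q): 3 reachable states
  q0 = rec X. a.(c.0\{a,b})\{a,b} + b.X + b.X | —a→ q1, —b→ q0
  q1 = (c.0\{a,b})\{a,b} | —c→ q2
  q2 = 0\{a,b}\{a,b} | ·
Coarsest stable partition (strong bisimilarity classes):
  B0 = {p0, q0}
  B1 = {p1, q1}
  B2 = {p2, q2}
p0 ∈ B0, q0 ∈ B0 → same block

YES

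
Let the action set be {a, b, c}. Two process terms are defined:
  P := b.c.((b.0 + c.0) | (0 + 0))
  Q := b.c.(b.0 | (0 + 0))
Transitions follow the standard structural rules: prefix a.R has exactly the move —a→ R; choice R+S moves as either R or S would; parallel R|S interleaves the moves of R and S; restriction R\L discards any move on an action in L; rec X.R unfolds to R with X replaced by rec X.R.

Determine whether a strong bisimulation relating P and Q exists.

P ≁ Q

P's transition system — 4 states:
  m0 = b.c.((b.0 + c.0) | (0 + 0)) → --b--▸ m1
  m1 = c.((b.0 + c.0) | (0 + 0)) → --c--▸ m2
  m2 = (b.0 + c.0) | (0 + 0) → --b--▸ m3, --c--▸ m3
  m3 = 0 | (0 + 0) → deadlocked
Q's transition system — 4 states:
  n0 = b.c.(b.0 | (0 + 0)) → --b--▸ n1
  n1 = c.(b.0 | (0 + 0)) → --c--▸ n2
  n2 = b.0 | (0 + 0) → --b--▸ n3
  n3 = 0 | (0 + 0) → deadlocked
Coarsest stable partition (strong bisimilarity classes):
  B0 = {m0}
  B1 = {m1}
  B2 = {m2}
  B3 = {m3, n3}
  B4 = {n0}
  B5 = {n1}
  B6 = {n2}
m0 ∈ B0, n0 ∈ B4 → different blocks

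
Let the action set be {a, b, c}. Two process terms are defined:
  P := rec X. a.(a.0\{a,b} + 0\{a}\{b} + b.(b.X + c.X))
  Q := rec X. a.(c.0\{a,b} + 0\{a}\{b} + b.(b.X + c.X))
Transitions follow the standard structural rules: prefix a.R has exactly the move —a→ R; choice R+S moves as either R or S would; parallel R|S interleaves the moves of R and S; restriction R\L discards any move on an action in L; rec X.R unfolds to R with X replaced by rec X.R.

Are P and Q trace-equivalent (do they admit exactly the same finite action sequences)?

P's transition system — 4 states:
  u0 = rec X. a.(a.0\{a,b} + 0\{a}\{b} + b.(b.X + c.X)) | —a→ u1
  u1 = a.0\{a,b} + 0\{a}\{b} + b.(b.(rec X. a.(a.0\{a,b} + 0\{a}\{b} + b.(b.X + c.X))) + c.(rec X. a.(a.0\{a,b} + 0\{a}\{b} + b.(b.X + c.X)))) | —a→ u2, —b→ u3
  u2 = 0\{a,b} | (no moves)
  u3 = b.(rec X. a.(a.0\{a,b} + 0\{a}\{b} + b.(b.X + c.X))) + c.(rec X. a.(a.0\{a,b} + 0\{a}\{b} + b.(b.X + c.X))) | —b→ u0, —c→ u0
Q's transition system — 4 states:
  v0 = rec X. a.(c.0\{a,b} + 0\{a}\{b} + b.(b.X + c.X)) | —a→ v1
  v1 = c.0\{a,b} + 0\{a}\{b} + b.(b.(rec X. a.(c.0\{a,b} + 0\{a}\{b} + b.(b.X + c.X))) + c.(rec X. a.(c.0\{a,b} + 0\{a}\{b} + b.(b.X + c.X)))) | —b→ v2, —c→ v3
  v2 = b.(rec X. a.(c.0\{a,b} + 0\{a}\{b} + b.(b.X + c.X))) + c.(rec X. a.(c.0\{a,b} + 0\{a}\{b} + b.(b.X + c.X))) | —b→ v0, —c→ v0
  v3 = 0\{a,b} | (no moves)
Run σ = ⟨aa⟩ on P: start {u0}
  after a @ step 1: {u1}
  after a @ step 2: {u2}
  P completes σ.
Run σ = ⟨aa⟩ on Q: start {v0}
  after a @ step 1: {v1}
  after a @ step 2: ∅ (Q stuck)

trace-distinct — witness ⟨aa⟩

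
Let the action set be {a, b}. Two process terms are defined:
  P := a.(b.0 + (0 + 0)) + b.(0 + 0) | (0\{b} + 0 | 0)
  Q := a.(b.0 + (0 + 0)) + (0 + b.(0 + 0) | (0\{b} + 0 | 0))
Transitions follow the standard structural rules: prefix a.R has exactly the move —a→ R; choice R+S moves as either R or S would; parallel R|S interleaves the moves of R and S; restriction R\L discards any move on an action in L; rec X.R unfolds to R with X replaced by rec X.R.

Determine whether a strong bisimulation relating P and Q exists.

P's transition system — 4 states:
  p0 = a.(b.0 + (0 + 0)) + b.(0 + 0) | (0\{b} + 0 | 0) :: =a=> p1, =b=> p2
  p1 = b.0 + (0 + 0) :: =b=> p3
  p2 = (0 + 0) | (0\{b} + 0 | 0) :: ∅
  p3 = 0 :: ∅
Q's transition system — 4 states:
  q0 = a.(b.0 + (0 + 0)) + (0 + b.(0 + 0) | (0\{b} + 0 | 0)) :: =a=> q1, =b=> q2
  q1 = b.0 + (0 + 0) :: =b=> q3
  q2 = (0 + 0) | (0\{b} + 0 | 0) :: ∅
  q3 = 0 :: ∅
Coarsest stable partition (strong bisimilarity classes):
  B0 = {p0, q0}
  B1 = {p1, q1}
  B2 = {p2, p3, q2, q3}
p0 ∈ B0, q0 ∈ B0 → same block

YES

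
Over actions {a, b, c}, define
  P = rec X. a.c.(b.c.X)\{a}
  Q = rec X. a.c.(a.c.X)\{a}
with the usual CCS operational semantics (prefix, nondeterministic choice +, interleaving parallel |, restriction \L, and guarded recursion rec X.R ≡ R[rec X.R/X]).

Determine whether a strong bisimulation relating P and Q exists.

not bisimilar

Reachable graph of P (5 states):
  s0 = rec X. a.c.(b.c.X)\{a} has moves ··a··> s1
  s1 = c.(b.c.(rec X. a.c.(b.c.X)\{a}))\{a} has moves ··c··> s2
  s2 = (b.c.(rec X. a.c.(b.c.X)\{a}))\{a} has moves ··b··> s3
  s3 = (c.(rec X. a.c.(b.c.X)\{a}))\{a} has moves ··c··> s4
  s4 = (rec X. a.c.(b.c.X)\{a})\{a} has moves (no moves)
Reachable graph of Q (3 states):
  t0 = rec X. a.c.(a.c.X)\{a} has moves ··a··> t1
  t1 = c.(a.c.(rec X. a.c.(a.c.X)\{a}))\{a} has moves ··c··> t2
  t2 = (a.c.(rec X. a.c.(a.c.X)\{a}))\{a} has moves (no moves)
Bisimilarity quotient blocks:
  B0 = {s0}
  B1 = {s1}
  B2 = {s2}
  B3 = {s3, t1}
  B4 = {s4, t2}
  B5 = {t0}
s0 ∈ B0, t0 ∈ B5 → different blocks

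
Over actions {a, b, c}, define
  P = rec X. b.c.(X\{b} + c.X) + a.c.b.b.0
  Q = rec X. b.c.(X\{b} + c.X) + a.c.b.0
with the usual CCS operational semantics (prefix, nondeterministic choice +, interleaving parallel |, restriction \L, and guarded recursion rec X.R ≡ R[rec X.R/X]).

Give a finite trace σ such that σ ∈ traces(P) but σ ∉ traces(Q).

acbb

P's transition system — 9 states:
  u0 = rec X. b.c.(X\{b} + c.X) + a.c.b.b.0 | -a-> u1, -b-> u2
  u1 = c.b.b.0 | -c-> u3
  u2 = c.((rec X. b.c.(X\{b} + c.X) + a.c.b.b.0)\{b} + c.(rec X. b.c.(X\{b} + c.X) + a.c.b.b.0)) | -c-> u4
  u3 = b.b.0 | -b-> u5
  u4 = (rec X. b.c.(X\{b} + c.X) + a.c.b.b.0)\{b} + c.(rec X. b.c.(X\{b} + c.X) + a.c.b.b.0) | -a-> u6, -c-> u0
  u5 = b.0 | -b-> u7
  u6 = (c.b.b.0)\{b} | -c-> u8
  u7 = 0 | stopped
  u8 = (b.b.0)\{b} | stopped
Q's transition system — 8 states:
  v0 = rec X. b.c.(X\{b} + c.X) + a.c.b.0 | -a-> v1, -b-> v2
  v1 = c.b.0 | -c-> v3
  v2 = c.((rec X. b.c.(X\{b} + c.X) + a.c.b.0)\{b} + c.(rec X. b.c.(X\{b} + c.X) + a.c.b.0)) | -c-> v4
  v3 = b.0 | -b-> v5
  v4 = (rec X. b.c.(X\{b} + c.X) + a.c.b.0)\{b} + c.(rec X. b.c.(X\{b} + c.X) + a.c.b.0) | -a-> v6, -c-> v0
  v5 = 0 | stopped
  v6 = (c.b.0)\{b} | -c-> v7
  v7 = (b.0)\{b} | stopped
Run σ = ⟨acbb⟩ on P: start {u0}
  [1] a ⇒ {u1}
  [2] c ⇒ {u3}
  [3] b ⇒ {u5}
  [4] b ⇒ {u7}
  P completes σ.
Run σ = ⟨acbb⟩ on Q: start {v0}
  [1] a ⇒ {v1}
  [2] c ⇒ {v3}
  [3] b ⇒ {v5}
  [4] b ⇒ ∅ (Q stuck)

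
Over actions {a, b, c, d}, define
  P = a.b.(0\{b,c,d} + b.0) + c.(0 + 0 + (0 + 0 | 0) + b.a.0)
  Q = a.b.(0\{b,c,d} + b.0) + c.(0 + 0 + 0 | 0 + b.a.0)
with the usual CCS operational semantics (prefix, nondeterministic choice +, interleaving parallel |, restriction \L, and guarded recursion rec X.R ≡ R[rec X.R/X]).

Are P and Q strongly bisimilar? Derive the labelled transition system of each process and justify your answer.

bisimilar

Reachable graph of P (6 states):
  m0 = a.b.(0\{b,c,d} + b.0) + c.(0 + 0 + (0 + 0 | 0) + b.a.0) has moves -a-> m1, -c-> m2
  m1 = b.(0\{b,c,d} + b.0) has moves -b-> m3
  m2 = 0 + 0 + (0 + 0 | 0) + b.a.0 has moves -b-> m4
  m3 = 0\{b,c,d} + b.0 has moves -b-> m5
  m4 = a.0 has moves -a-> m5
  m5 = 0 has moves ·
Reachable graph of Q (6 states):
  n0 = a.b.(0\{b,c,d} + b.0) + c.(0 + 0 + 0 | 0 + b.a.0) has moves -a-> n1, -c-> n2
  n1 = b.(0\{b,c,d} + b.0) has moves -b-> n3
  n2 = 0 + 0 + 0 | 0 + b.a.0 has moves -b-> n4
  n3 = 0\{b,c,d} + b.0 has moves -b-> n5
  n4 = a.0 has moves -a-> n5
  n5 = 0 has moves ·
Coarsest stable partition (strong bisimilarity classes):
  B0 = {m0, n0}
  B1 = {m1, n1}
  B2 = {m3, n3}
  B3 = {m5, n5}
  B4 = {m2, n2}
  B5 = {m4, n4}
m0 ∈ B0, n0 ∈ B0 → same block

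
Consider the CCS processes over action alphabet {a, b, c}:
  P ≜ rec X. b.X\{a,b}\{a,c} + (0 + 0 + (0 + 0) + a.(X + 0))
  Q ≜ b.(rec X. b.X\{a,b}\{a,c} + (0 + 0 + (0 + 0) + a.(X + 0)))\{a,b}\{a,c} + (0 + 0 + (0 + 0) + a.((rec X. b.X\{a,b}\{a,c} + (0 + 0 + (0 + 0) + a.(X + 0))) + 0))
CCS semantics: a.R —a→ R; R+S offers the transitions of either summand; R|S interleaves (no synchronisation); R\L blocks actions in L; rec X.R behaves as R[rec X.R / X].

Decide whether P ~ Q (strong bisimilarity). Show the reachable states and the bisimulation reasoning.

P's transition system — 3 states:
  u0 = rec X. b.X\{a,b}\{a,c} + (0 + 0 + (0 + 0) + a.(X + 0)) | -a-> u1, -b-> u2
  u1 = (rec X. b.X\{a,b}\{a,c} + (0 + 0 + (0 + 0) + a.(X + 0))) + 0 | -a-> u1, -b-> u2
  u2 = (rec X. b.X\{a,b}\{a,c} + (0 + 0 + (0 + 0) + a.(X + 0)))\{a,b}\{a,c} | ·
Q's transition system — 3 states:
  v0 = b.(rec X. b.X\{a,b}\{a,c} + (0 + 0 + (0 + 0) + a.(X + 0)))\{a,b}\{a,c} + (0 + 0 + (0 + 0) + a.((rec X. b.X\{a,b}\{a,c} + (0 + 0 + (0 + 0) + a.(X + 0))) + 0)) | -a-> v1, -b-> v2
  v1 = (rec X. b.X\{a,b}\{a,c} + (0 + 0 + (0 + 0) + a.(X + 0))) + 0 | -a-> v1, -b-> v2
  v2 = (rec X. b.X\{a,b}\{a,c} + (0 + 0 + (0 + 0) + a.(X + 0)))\{a,b}\{a,c} | ·
Bisimilarity quotient blocks:
  B0 = {u0, u1, v0, v1}
  B1 = {u2, v2}
u0 ∈ B0, v0 ∈ B0 → same block

YES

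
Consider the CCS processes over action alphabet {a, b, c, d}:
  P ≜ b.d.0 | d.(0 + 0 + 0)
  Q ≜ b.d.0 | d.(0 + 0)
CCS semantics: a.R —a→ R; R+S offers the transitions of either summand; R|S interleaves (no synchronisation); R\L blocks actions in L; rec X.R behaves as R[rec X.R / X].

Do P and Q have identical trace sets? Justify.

Reachable graph of P (6 states):
  m0 = b.d.0 | d.(0 + 0 + 0) | --b--▸ m1, --d--▸ m2
  m1 = d.0 | d.(0 + 0 + 0) | --d--▸ m3, --d--▸ m4
  m2 = b.d.0 | (0 + 0 + 0) | --b--▸ m4
  m3 = 0 | d.(0 + 0 + 0) | --d--▸ m5
  m4 = d.0 | (0 + 0 + 0) | --d--▸ m5
  m5 = 0 | (0 + 0 + 0) | ∅
Reachable graph of Q (6 states):
  n0 = b.d.0 | d.(0 + 0) | --b--▸ n1, --d--▸ n2
  n1 = d.0 | d.(0 + 0) | --d--▸ n3, --d--▸ n4
  n2 = b.d.0 | (0 + 0) | --b--▸ n4
  n3 = 0 | d.(0 + 0) | --d--▸ n5
  n4 = d.0 | (0 + 0) | --d--▸ n5
  n5 = 0 | (0 + 0) | ∅
Bisimilarity quotient blocks:
  B0 = {m0, n0}
  B1 = {m2, n2}
  B2 = {m3, m4, n3, n4}
  B3 = {m5, n5}
  B4 = {m1, n1}
m0 ∈ B0, n0 ∈ B0 → same block
Bisimilar ⇒ trace-equivalent.

YES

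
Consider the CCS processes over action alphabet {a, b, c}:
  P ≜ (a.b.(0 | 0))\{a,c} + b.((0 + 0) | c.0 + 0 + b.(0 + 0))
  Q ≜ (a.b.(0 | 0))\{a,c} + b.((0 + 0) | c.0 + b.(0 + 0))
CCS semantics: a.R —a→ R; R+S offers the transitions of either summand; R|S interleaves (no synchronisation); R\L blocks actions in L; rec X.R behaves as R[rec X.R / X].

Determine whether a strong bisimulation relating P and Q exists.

P's transition system — 4 states:
  p0 = (a.b.(0 | 0))\{a,c} + b.((0 + 0) | c.0 + 0 + b.(0 + 0)) | -b-> p1
  p1 = (0 + 0) | c.0 + 0 + b.(0 + 0) | -b-> p2, -c-> p3
  p2 = 0 + 0 | (no moves)
  p3 = (0 + 0) | 0 | (no moves)
Q's transition system — 4 states:
  q0 = (a.b.(0 | 0))\{a,c} + b.((0 + 0) | c.0 + b.(0 + 0)) | -b-> q1
  q1 = (0 + 0) | c.0 + b.(0 + 0) | -b-> q2, -c-> q3
  q2 = 0 + 0 | (no moves)
  q3 = (0 + 0) | 0 | (no moves)
Coarsest stable partition (strong bisimilarity classes):
  B0 = {p0, q0}
  B1 = {p1, q1}
  B2 = {p2, p3, q2, q3}
p0 ∈ B0, q0 ∈ B0 → same block

YES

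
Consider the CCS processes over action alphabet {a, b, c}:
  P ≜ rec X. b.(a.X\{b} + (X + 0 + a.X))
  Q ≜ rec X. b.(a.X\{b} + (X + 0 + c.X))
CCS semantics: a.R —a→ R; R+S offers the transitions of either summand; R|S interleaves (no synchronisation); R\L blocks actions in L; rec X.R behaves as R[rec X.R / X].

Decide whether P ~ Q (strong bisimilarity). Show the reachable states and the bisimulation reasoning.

Reachable graph of P (3 states):
  s0 = rec X. b.(a.X\{b} + (X + 0 + a.X)) | =b=> s1
  s1 = a.(rec X. b.(a.X\{b} + (X + 0 + a.X)))\{b} + ((rec X. b.(a.X\{b} + (X + 0 + a.X))) + 0 + a.(rec X. b.(a.X\{b} + (X + 0 + a.X)))) | =a=> s0, =a=> s2, =b=> s1
  s2 = (rec X. b.(a.X\{b} + (X + 0 + a.X)))\{b} | (no moves)
Reachable graph of Q (3 states):
  t0 = rec X. b.(a.X\{b} + (X + 0 + c.X)) | =b=> t1
  t1 = a.(rec X. b.(a.X\{b} + (X + 0 + c.X)))\{b} + ((rec X. b.(a.X\{b} + (X + 0 + c.X))) + 0 + c.(rec X. b.(a.X\{b} + (X + 0 + c.X)))) | =a=> t2, =b=> t1, =c=> t0
  t2 = (rec X. b.(a.X\{b} + (X + 0 + c.X)))\{b} | (no moves)
Coarsest stable partition (strong bisimilarity classes):
  B0 = {s0}
  B1 = {s1}
  B2 = {s2, t2}
  B3 = {t0}
  B4 = {t1}
s0 ∈ B0, t0 ∈ B3 → different blocks

P ≁ Q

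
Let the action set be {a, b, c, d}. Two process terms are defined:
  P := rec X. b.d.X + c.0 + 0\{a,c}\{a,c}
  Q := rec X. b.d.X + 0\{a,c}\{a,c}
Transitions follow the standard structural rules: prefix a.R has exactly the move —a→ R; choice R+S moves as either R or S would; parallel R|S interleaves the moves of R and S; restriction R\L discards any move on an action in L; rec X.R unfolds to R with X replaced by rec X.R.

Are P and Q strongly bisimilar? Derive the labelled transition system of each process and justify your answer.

P ≁ Q

Reachable graph of P (3 states):
  m0 = rec X. b.d.X + c.0 + 0\{a,c}\{a,c} → --b--▸ m1, --c--▸ m2
  m1 = d.(rec X. b.d.X + c.0 + 0\{a,c}\{a,c}) → --d--▸ m0
  m2 = 0 → (no moves)
Reachable graph of Q (2 states):
  n0 = rec X. b.d.X + 0\{a,c}\{a,c} → --b--▸ n1
  n1 = d.(rec X. b.d.X + 0\{a,c}\{a,c}) → --d--▸ n0
Bisimilarity quotient blocks:
  B0 = {m0}
  B1 = {m1}
  B2 = {m2}
  B3 = {n0}
  B4 = {n1}
m0 ∈ B0, n0 ∈ B3 → different blocks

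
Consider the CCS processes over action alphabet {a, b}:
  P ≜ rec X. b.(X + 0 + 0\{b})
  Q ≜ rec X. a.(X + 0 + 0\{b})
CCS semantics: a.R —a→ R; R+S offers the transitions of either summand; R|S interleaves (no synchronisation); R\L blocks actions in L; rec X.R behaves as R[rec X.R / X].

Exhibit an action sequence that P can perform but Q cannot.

LTS(P): 2 reachable states
  p0 = rec X. b.(X + 0 + 0\{b}) | —b→ p1
  p1 = (rec X. b.(X + 0 + 0\{b})) + 0 + 0\{b} | —b→ p1
LTS(Q): 2 reachable states
  q0 = rec X. a.(X + 0 + 0\{b}) | —a→ q1
  q1 = (rec X. a.(X + 0 + 0\{b})) + 0 + 0\{b} | —a→ q1
Executing b from P (initial set {p0}):
  step 1 (b): {p1}
  ✓ P
Executing b from Q (initial set {q0}):
  step 1 (b): ∅ (Q stuck)

b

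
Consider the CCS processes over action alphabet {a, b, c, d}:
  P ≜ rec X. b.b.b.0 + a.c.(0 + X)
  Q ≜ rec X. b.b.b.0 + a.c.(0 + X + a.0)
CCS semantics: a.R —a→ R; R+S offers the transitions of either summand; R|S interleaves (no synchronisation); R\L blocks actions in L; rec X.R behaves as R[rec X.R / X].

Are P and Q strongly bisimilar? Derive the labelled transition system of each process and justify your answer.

Reachable graph of P (6 states):
  p0 = rec X. b.b.b.0 + a.c.(0 + X) → -a-> p1, -b-> p2
  p1 = c.(0 + (rec X. b.b.b.0 + a.c.(0 + X))) → -c-> p3
  p2 = b.b.0 → -b-> p4
  p3 = 0 + (rec X. b.b.b.0 + a.c.(0 + X)) → -a-> p1, -b-> p2
  p4 = b.0 → -b-> p5
  p5 = 0 → deadlocked
Reachable graph of Q (6 states):
  q0 = rec X. b.b.b.0 + a.c.(0 + X + a.0) → -a-> q1, -b-> q2
  q1 = c.(0 + (rec X. b.b.b.0 + a.c.(0 + X + a.0)) + a.0) → -c-> q3
  q2 = b.b.0 → -b-> q4
  q3 = 0 + (rec X. b.b.b.0 + a.c.(0 + X + a.0)) + a.0 → -a-> q1, -a-> q5, -b-> q2
  q4 = b.0 → -b-> q5
  q5 = 0 → deadlocked
Coarsest stable partition (strong bisimilarity classes):
  B0 = {p0, p3}
  B1 = {p2, q2}
  B2 = {p4, q4}
  B3 = {p5, q5}
  B4 = {p1}
  B5 = {q0}
  B6 = {q1}
  B7 = {q3}
p0 ∈ B0, q0 ∈ B5 → different blocks

NO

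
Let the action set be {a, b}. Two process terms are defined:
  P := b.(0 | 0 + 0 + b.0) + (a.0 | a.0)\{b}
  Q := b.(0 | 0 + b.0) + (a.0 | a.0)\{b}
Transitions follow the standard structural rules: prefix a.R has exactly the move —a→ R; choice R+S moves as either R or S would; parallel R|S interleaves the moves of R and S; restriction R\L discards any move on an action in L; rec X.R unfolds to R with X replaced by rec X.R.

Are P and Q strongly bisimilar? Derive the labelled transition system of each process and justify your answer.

P's transition system — 6 states:
  m0 = b.(0 | 0 + 0 + b.0) + (a.0 | a.0)\{b} → ··a··> m1, ··a··> m2, ··b··> m3
  m1 = (0 | a.0)\{b} → ··a··> m4
  m2 = (a.0 | 0)\{b} → ··a··> m4
  m3 = 0 | 0 + 0 + b.0 → ··b··> m5
  m4 = (0 | 0)\{b} → deadlocked
  m5 = 0 → deadlocked
Q's transition system — 6 states:
  n0 = b.(0 | 0 + b.0) + (a.0 | a.0)\{b} → ··a··> n1, ··a··> n2, ··b··> n3
  n1 = (0 | a.0)\{b} → ··a··> n4
  n2 = (a.0 | 0)\{b} → ··a··> n4
  n3 = 0 | 0 + b.0 → ··b··> n5
  n4 = (0 | 0)\{b} → deadlocked
  n5 = 0 → deadlocked
Bisimilarity quotient blocks:
  B0 = {m0, n0}
  B1 = {m1, m2, n1, n2}
  B2 = {m4, m5, n4, n5}
  B3 = {m3, n3}
m0 ∈ B0, n0 ∈ B0 → same block

P ~ Q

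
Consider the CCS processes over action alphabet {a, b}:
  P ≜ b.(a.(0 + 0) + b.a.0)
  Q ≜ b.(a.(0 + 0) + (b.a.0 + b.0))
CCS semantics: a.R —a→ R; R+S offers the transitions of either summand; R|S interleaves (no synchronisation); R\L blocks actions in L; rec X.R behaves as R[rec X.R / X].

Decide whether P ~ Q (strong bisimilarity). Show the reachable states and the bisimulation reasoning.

P ≁ Q

P's transition system — 5 states:
  u0 = b.(a.(0 + 0) + b.a.0) has moves -b-> u1
  u1 = a.(0 + 0) + b.a.0 has moves -a-> u2, -b-> u3
  u2 = 0 + 0 has moves stopped
  u3 = a.0 has moves -a-> u4
  u4 = 0 has moves stopped
Q's transition system — 5 states:
  v0 = b.(a.(0 + 0) + (b.a.0 + b.0)) has moves -b-> v1
  v1 = a.(0 + 0) + (b.a.0 + b.0) has moves -a-> v2, -b-> v3, -b-> v4
  v2 = 0 + 0 has moves stopped
  v3 = 0 has moves stopped
  v4 = a.0 has moves -a-> v3
Coarsest stable partition (strong bisimilarity classes):
  B0 = {u0}
  B1 = {u1}
  B2 = {u2, u4, v2, v3}
  B3 = {u3, v4}
  B4 = {v0}
  B5 = {v1}
u0 ∈ B0, v0 ∈ B4 → different blocks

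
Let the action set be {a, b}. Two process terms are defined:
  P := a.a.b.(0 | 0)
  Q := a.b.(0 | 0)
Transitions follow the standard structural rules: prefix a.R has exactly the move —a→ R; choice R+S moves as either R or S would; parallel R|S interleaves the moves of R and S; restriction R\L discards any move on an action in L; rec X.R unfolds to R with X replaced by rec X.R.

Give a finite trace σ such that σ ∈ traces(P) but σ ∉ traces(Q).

Reachable graph of P (4 states):
  u0 = a.a.b.(0 | 0) | --a--▸ u1
  u1 = a.b.(0 | 0) | --a--▸ u2
  u2 = b.(0 | 0) | --b--▸ u3
  u3 = 0 | 0 | stopped
Reachable graph of Q (3 states):
  v0 = a.b.(0 | 0) | --a--▸ v1
  v1 = b.(0 | 0) | --b--▸ v2
  v2 = 0 | 0 | stopped
Executing aa from P (initial set {u0}):
  step 1 (a): {u1}
  step 2 (a): {u2}
  P completes σ.
Executing aa from Q (initial set {v0}):
  step 1 (a): {v1}
  step 2 (a): no successor for Q

aa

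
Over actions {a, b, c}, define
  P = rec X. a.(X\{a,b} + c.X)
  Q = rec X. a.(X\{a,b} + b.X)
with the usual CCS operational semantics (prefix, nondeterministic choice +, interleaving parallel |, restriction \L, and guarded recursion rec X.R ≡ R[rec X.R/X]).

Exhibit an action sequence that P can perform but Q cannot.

ac

P's transition system — 2 states:
  u0 = rec X. a.(X\{a,b} + c.X) | -a-> u1
  u1 = (rec X. a.(X\{a,b} + c.X))\{a,b} + c.(rec X. a.(X\{a,b} + c.X)) | -c-> u0
Q's transition system — 2 states:
  v0 = rec X. a.(X\{a,b} + b.X) | -a-> v1
  v1 = (rec X. a.(X\{a,b} + b.X))\{a,b} + b.(rec X. a.(X\{a,b} + b.X)) | -b-> v0
Run σ = ⟨ac⟩ on P: start {u0}
  after a @ step 1: {u1}
  after c @ step 2: {u0}
  ✓ P
Run σ = ⟨ac⟩ on Q: start {v0}
  after a @ step 1: {v1}
  after c @ step 2: ∅ (Q stuck)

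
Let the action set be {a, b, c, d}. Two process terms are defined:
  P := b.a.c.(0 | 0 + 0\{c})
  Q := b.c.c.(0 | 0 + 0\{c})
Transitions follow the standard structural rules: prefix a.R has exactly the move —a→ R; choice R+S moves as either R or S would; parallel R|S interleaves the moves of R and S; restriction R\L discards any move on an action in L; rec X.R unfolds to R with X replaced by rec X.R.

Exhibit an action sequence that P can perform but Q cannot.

Reachable graph of P (4 states):
  u0 = b.a.c.(0 | 0 + 0\{c}) :: --b--▸ u1
  u1 = a.c.(0 | 0 + 0\{c}) :: --a--▸ u2
  u2 = c.(0 | 0 + 0\{c}) :: --c--▸ u3
  u3 = 0 | 0 + 0\{c} :: (no moves)
Reachable graph of Q (4 states):
  v0 = b.c.c.(0 | 0 + 0\{c}) :: --b--▸ v1
  v1 = c.c.(0 | 0 + 0\{c}) :: --c--▸ v2
  v2 = c.(0 | 0 + 0\{c}) :: --c--▸ v3
  v3 = 0 | 0 + 0\{c} :: (no moves)
Run σ = ⟨ba⟩ on P: start {u0}
  after b @ step 1: {u1}
  after a @ step 2: {u2}
  ✓ P
Run σ = ⟨ba⟩ on Q: start {v0}
  after b @ step 1: {v1}
  after a @ step 2: ∅  — Q cannot continue

ba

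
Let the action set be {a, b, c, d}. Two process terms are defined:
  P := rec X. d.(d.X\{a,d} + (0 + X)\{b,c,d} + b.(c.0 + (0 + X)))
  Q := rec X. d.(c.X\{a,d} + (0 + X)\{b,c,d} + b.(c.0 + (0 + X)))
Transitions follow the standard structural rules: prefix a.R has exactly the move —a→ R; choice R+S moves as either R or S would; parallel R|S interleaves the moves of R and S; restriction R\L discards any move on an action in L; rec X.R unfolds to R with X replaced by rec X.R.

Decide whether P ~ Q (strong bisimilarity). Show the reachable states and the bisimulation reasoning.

P's transition system — 5 states:
  m0 = rec X. d.(d.X\{a,d} + (0 + X)\{b,c,d} + b.(c.0 + (0 + X))) | --d--▸ m1
  m1 = d.(rec X. d.(d.X\{a,d} + (0 + X)\{b,c,d} + b.(c.0 + (0 + X))))\{a,d} + (0 + (rec X. d.(d.X\{a,d} + (0 + X)\{b,c,d} + b.(c.0 + (0 + X)))))\{b,c,d} + b.(c.0 + (0 + (rec X. d.(d.X\{a,d} + (0 + X)\{b,c,d} + b.(c.0 + (0 + X)))))) | --b--▸ m2, --d--▸ m3
  m2 = c.0 + (0 + (rec X. d.(d.X\{a,d} + (0 + X)\{b,c,d} + b.(c.0 + (0 + X))))) | --c--▸ m4, --d--▸ m1
  m3 = (rec X. d.(d.X\{a,d} + (0 + X)\{b,c,d} + b.(c.0 + (0 + X))))\{a,d} | (no moves)
  m4 = 0 | (no moves)
Q's transition system — 5 states:
  n0 = rec X. d.(c.X\{a,d} + (0 + X)\{b,c,d} + b.(c.0 + (0 + X))) | --d--▸ n1
  n1 = c.(rec X. d.(c.X\{a,d} + (0 + X)\{b,c,d} + b.(c.0 + (0 + X))))\{a,d} + (0 + (rec X. d.(c.X\{a,d} + (0 + X)\{b,c,d} + b.(c.0 + (0 + X)))))\{b,c,d} + b.(c.0 + (0 + (rec X. d.(c.X\{a,d} + (0 + X)\{b,c,d} + b.(c.0 + (0 + X)))))) | --b--▸ n2, --c--▸ n3
  n2 = c.0 + (0 + (rec X. d.(c.X\{a,d} + (0 + X)\{b,c,d} + b.(c.0 + (0 + X))))) | --c--▸ n4, --d--▸ n1
  n3 = (rec X. d.(c.X\{a,d} + (0 + X)\{b,c,d} + b.(c.0 + (0 + X))))\{a,d} | (no moves)
  n4 = 0 | (no moves)
Bisimilarity quotient blocks:
  B0 = {m0}
  B1 = {m1}
  B2 = {m2}
  B3 = {m3, m4, n3, n4}
  B4 = {n0}
  B5 = {n1}
  B6 = {n2}
m0 ∈ B0, n0 ∈ B4 → different blocks

NO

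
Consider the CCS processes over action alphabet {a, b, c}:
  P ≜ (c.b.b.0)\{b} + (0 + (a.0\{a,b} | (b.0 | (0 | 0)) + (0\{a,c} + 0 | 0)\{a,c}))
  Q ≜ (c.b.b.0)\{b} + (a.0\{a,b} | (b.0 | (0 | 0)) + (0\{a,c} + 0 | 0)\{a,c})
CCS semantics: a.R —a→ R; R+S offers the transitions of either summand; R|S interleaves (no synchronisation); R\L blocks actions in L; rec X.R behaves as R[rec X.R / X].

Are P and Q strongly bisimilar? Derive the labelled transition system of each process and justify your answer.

LTS(P): 5 reachable states
  s0 = (c.b.b.0)\{b} + (0 + (a.0\{a,b} | (b.0 | (0 | 0)) + (0\{a,c} + 0 | 0)\{a,c})) :: --a--▸ s1, --b--▸ s2, --c--▸ s3
  s1 = 0\{a,b} | (b.0 | (0 | 0)) :: --b--▸ s4
  s2 = a.0\{a,b} | (0 | (0 | 0)) :: --a--▸ s4
  s3 = (b.b.0)\{b} :: stopped
  s4 = 0\{a,b} | (0 | (0 | 0)) :: stopped
LTS(Q): 5 reachable states
  t0 = (c.b.b.0)\{b} + (a.0\{a,b} | (b.0 | (0 | 0)) + (0\{a,c} + 0 | 0)\{a,c}) :: --a--▸ t1, --b--▸ t2, --c--▸ t3
  t1 = 0\{a,b} | (b.0 | (0 | 0)) :: --b--▸ t4
  t2 = a.0\{a,b} | (0 | (0 | 0)) :: --a--▸ t4
  t3 = (b.b.0)\{b} :: stopped
  t4 = 0\{a,b} | (0 | (0 | 0)) :: stopped
Bisimilarity quotient blocks:
  B0 = {s0, t0}
  B1 = {s1, t1}
  B2 = {s3, s4, t3, t4}
  B3 = {s2, t2}
s0 ∈ B0, t0 ∈ B0 → same block

bisimilar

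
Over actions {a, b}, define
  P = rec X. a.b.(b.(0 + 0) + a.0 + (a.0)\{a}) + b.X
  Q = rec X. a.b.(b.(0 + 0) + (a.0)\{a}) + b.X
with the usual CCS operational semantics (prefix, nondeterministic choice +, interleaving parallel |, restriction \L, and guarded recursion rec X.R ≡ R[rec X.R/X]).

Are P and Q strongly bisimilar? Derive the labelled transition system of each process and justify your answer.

P's transition system — 5 states:
  m0 = rec X. a.b.(b.(0 + 0) + a.0 + (a.0)\{a}) + b.X → =a=> m1, =b=> m0
  m1 = b.(b.(0 + 0) + a.0 + (a.0)\{a}) → =b=> m2
  m2 = b.(0 + 0) + a.0 + (a.0)\{a} → =a=> m3, =b=> m4
  m3 = 0 → (no moves)
  m4 = 0 + 0 → (no moves)
Q's transition system — 4 states:
  n0 = rec X. a.b.(b.(0 + 0) + (a.0)\{a}) + b.X → =a=> n1, =b=> n0
  n1 = b.(b.(0 + 0) + (a.0)\{a}) → =b=> n2
  n2 = b.(0 + 0) + (a.0)\{a} → =b=> n3
  n3 = 0 + 0 → (no moves)
Partition-refinement fixed point:
  B0 = {m0}
  B1 = {m1}
  B2 = {m2}
  B3 = {m3, m4, n3}
  B4 = {n0}
  B5 = {n1}
  B6 = {n2}
m0 ∈ B0, n0 ∈ B4 → different blocks

P ≁ Q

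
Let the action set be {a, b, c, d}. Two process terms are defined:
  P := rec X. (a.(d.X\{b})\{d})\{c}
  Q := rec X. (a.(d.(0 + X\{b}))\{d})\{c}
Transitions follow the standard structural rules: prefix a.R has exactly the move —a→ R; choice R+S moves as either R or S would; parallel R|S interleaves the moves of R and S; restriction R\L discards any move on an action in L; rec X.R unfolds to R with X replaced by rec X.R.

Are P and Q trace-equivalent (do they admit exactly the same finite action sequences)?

LTS(P): 2 reachable states
  u0 = rec X. (a.(d.X\{b})\{d})\{c} → ··a··> u1
  u1 = (d.(rec X. (a.(d.X\{b})\{d})\{c})\{b})\{d}\{c} → deadlocked
LTS(Q): 2 reachable states
  v0 = rec X. (a.(d.(0 + X\{b}))\{d})\{c} → ··a··> v1
  v1 = (d.(0 + (rec X. (a.(d.(0 + X\{b}))\{d})\{c})\{b}))\{d}\{c} → deadlocked
Bisimilarity quotient blocks:
  B0 = {u0, v0}
  B1 = {u1, v1}
u0 ∈ B0, v0 ∈ B0 → same block
Bisimilar ⇒ trace-equivalent.

traces(P) = traces(Q)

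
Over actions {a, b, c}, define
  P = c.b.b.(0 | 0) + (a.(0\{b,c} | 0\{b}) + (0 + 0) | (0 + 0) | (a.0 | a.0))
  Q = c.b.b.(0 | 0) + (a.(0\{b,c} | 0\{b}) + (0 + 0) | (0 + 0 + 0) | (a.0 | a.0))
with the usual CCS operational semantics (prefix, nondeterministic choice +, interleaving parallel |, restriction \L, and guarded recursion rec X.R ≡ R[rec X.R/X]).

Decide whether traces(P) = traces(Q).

Reachable graph of P (8 states):
  m0 = c.b.b.(0 | 0) + (a.(0\{b,c} | 0\{b}) + (0 + 0) | (0 + 0) | (a.0 | a.0)) has moves —a→ m1, —a→ m2, —a→ m3, —c→ m4
  m1 = (0 + 0) | (0 + 0) | (0 | a.0) has moves —a→ m5
  m2 = (0 + 0) | (0 + 0) | (a.0 | 0) has moves —a→ m5
  m3 = 0\{b,c} | 0\{b} has moves (no moves)
  m4 = b.b.(0 | 0) has moves —b→ m6
  m5 = (0 + 0) | (0 + 0) | (0 | 0) has moves (no moves)
  m6 = b.(0 | 0) has moves —b→ m7
  m7 = 0 | 0 has moves (no moves)
Reachable graph of Q (8 states):
  n0 = c.b.b.(0 | 0) + (a.(0\{b,c} | 0\{b}) + (0 + 0) | (0 + 0 + 0) | (a.0 | a.0)) has moves —a→ n1, —a→ n2, —a→ n3, —c→ n4
  n1 = (0 + 0) | (0 + 0 + 0) | (0 | a.0) has moves —a→ n5
  n2 = (0 + 0) | (0 + 0 + 0) | (a.0 | 0) has moves —a→ n5
  n3 = 0\{b,c} | 0\{b} has moves (no moves)
  n4 = b.b.(0 | 0) has moves —b→ n6
  n5 = (0 + 0) | (0 + 0 + 0) | (0 | 0) has moves (no moves)
  n6 = b.(0 | 0) has moves —b→ n7
  n7 = 0 | 0 has moves (no moves)
Partition-refinement fixed point:
  B0 = {m0, n0}
  B1 = {m3, m5, m7, n3, n5, n7}
  B2 = {m1, m2, n1, n2}
  B3 = {m4, n4}
  B4 = {m6, n6}
m0 ∈ B0, n0 ∈ B0 → same block
Bisimilar ⇒ trace-equivalent.

YES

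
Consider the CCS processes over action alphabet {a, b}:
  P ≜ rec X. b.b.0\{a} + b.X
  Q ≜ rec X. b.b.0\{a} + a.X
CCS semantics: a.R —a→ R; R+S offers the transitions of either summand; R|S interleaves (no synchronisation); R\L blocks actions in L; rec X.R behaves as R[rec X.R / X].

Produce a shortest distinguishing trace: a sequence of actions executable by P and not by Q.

bbb

Reachable graph of P (3 states):
  m0 = rec X. b.b.0\{a} + b.X :: --b--▸ m0, --b--▸ m1
  m1 = b.0\{a} :: --b--▸ m2
  m2 = 0\{a} :: (no moves)
Reachable graph of Q (3 states):
  n0 = rec X. b.b.0\{a} + a.X :: --a--▸ n0, --b--▸ n1
  n1 = b.0\{a} :: --b--▸ n2
  n2 = 0\{a} :: (no moves)
Run σ = ⟨bbb⟩ on P: start {m0}
  [1] b ⇒ {m0, m1}
  [2] b ⇒ {m0, m1, m2}
  [3] b ⇒ {m0, m1, m2}
  — P admits the full trace.
Run σ = ⟨bbb⟩ on Q: start {n0}
  [1] b ⇒ {n1}
  [2] b ⇒ {n2}
  [3] b ⇒ ∅ (Q stuck)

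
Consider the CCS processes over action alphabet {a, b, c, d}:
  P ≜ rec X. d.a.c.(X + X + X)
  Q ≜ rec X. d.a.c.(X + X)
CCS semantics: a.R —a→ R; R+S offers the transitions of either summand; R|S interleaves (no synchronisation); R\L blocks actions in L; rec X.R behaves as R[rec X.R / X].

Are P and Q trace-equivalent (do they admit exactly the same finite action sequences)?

trace-equivalent

LTS(P): 4 reachable states
  s0 = rec X. d.a.c.(X + X + X) has moves ··d··> s1
  s1 = a.c.((rec X. d.a.c.(X + X + X)) + (rec X. d.a.c.(X + X + X)) + (rec X. d.a.c.(X + X + X))) has moves ··a··> s2
  s2 = c.((rec X. d.a.c.(X + X + X)) + (rec X. d.a.c.(X + X + X)) + (rec X. d.a.c.(X + X + X))) has moves ··c··> s3
  s3 = (rec X. d.a.c.(X + X + X)) + (rec X. d.a.c.(X + X + X)) + (rec X. d.a.c.(X + X + X)) has moves ··d··> s1
LTS(Q): 4 reachable states
  t0 = rec X. d.a.c.(X + X) has moves ··d··> t1
  t1 = a.c.((rec X. d.a.c.(X + X)) + (rec X. d.a.c.(X + X))) has moves ··a··> t2
  t2 = c.((rec X. d.a.c.(X + X)) + (rec X. d.a.c.(X + X))) has moves ··c··> t3
  t3 = (rec X. d.a.c.(X + X)) + (rec X. d.a.c.(X + X)) has moves ··d··> t1
Coarsest stable partition (strong bisimilarity classes):
  B0 = {s0, s3, t0, t3}
  B1 = {s1, t1}
  B2 = {s2, t2}
s0 ∈ B0, t0 ∈ B0 → same block
Bisimilar ⇒ trace-equivalent.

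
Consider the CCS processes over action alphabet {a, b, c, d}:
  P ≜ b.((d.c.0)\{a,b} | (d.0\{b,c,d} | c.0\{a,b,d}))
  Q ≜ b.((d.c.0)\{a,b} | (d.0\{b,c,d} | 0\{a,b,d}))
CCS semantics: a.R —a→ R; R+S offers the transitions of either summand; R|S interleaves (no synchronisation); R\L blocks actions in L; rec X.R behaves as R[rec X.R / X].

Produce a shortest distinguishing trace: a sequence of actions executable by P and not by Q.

LTS(P): 13 reachable states
  s0 = b.((d.c.0)\{a,b} | (d.0\{b,c,d} | c.0\{a,b,d})) has moves ··b··> s1
  s1 = (d.c.0)\{a,b} | (d.0\{b,c,d} | c.0\{a,b,d}) has moves ··c··> s2, ··d··> s3, ··d··> s4
  s2 = (d.c.0)\{a,b} | (d.0\{b,c,d} | 0\{a,b,d}) has moves ··d··> s5, ··d··> s6
  s3 = (c.0)\{a,b} | (d.0\{b,c,d} | c.0\{a,b,d}) has moves ··c··> s5, ··c··> s7, ··d··> s8
  s4 = (d.c.0)\{a,b} | (0\{b,c,d} | c.0\{a,b,d}) has moves ··c··> s6, ··d··> s8
  s5 = (c.0)\{a,b} | (d.0\{b,c,d} | 0\{a,b,d}) has moves ··c··> s9, ··d··> s10
  s6 = (d.c.0)\{a,b} | (0\{b,c,d} | 0\{a,b,d}) has moves ··d··> s10
  s7 = 0\{a,b} | (d.0\{b,c,d} | c.0\{a,b,d}) has moves ··c··> s9, ··d··> s11
  s8 = (c.0)\{a,b} | (0\{b,c,d} | c.0\{a,b,d}) has moves ··c··> s10, ··c··> s11
  s9 = 0\{a,b} | (d.0\{b,c,d} | 0\{a,b,d}) has moves ··d··> s12
  s10 = (c.0)\{a,b} | (0\{b,c,d} | 0\{a,b,d}) has moves ··c··> s12
  s11 = 0\{a,b} | (0\{b,c,d} | c.0\{a,b,d}) has moves ··c··> s12
  s12 = 0\{a,b} | (0\{b,c,d} | 0\{a,b,d}) has moves stopped
LTS(Q): 7 reachable states
  t0 = b.((d.c.0)\{a,b} | (d.0\{b,c,d} | 0\{a,b,d})) has moves ··b··> t1
  t1 = (d.c.0)\{a,b} | (d.0\{b,c,d} | 0\{a,b,d}) has moves ··d··> t2, ··d··> t3
  t2 = (c.0)\{a,b} | (d.0\{b,c,d} | 0\{a,b,d}) has moves ··c··> t4, ··d··> t5
  t3 = (d.c.0)\{a,b} | (0\{b,c,d} | 0\{a,b,d}) has moves ··d··> t5
  t4 = 0\{a,b} | (d.0\{b,c,d} | 0\{a,b,d}) has moves ··d··> t6
  t5 = (c.0)\{a,b} | (0\{b,c,d} | 0\{a,b,d}) has moves ··c··> t6
  t6 = 0\{a,b} | (0\{b,c,d} | 0\{a,b,d}) has moves stopped
Executing bc from P (initial set {s0}):
  step 1 (b): {s1}
  step 2 (c): {s2}
  ✓ P
Executing bc from Q (initial set {t0}):
  step 1 (b): {t1}
  step 2 (c): ∅  — Q cannot continue

bc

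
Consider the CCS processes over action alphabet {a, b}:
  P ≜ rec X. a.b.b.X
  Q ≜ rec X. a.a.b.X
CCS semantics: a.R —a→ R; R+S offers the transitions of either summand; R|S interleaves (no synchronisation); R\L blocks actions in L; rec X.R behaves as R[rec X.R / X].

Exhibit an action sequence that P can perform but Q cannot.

Reachable graph of P (3 states):
  p0 = rec X. a.b.b.X → ··a··> p1
  p1 = b.b.(rec X. a.b.b.X) → ··b··> p2
  p2 = b.(rec X. a.b.b.X) → ··b··> p0
Reachable graph of Q (3 states):
  q0 = rec X. a.a.b.X → ··a··> q1
  q1 = a.b.(rec X. a.a.b.X) → ··a··> q2
  q2 = b.(rec X. a.a.b.X) → ··b··> q0
Trace ⟨ab⟩ through P, begin at {p0}:
  after a @ step 1: {p1}
  after b @ step 2: {p2}
  P completes σ.
Trace ⟨ab⟩ through Q, begin at {q0}:
  after a @ step 1: {q1}
  after b @ step 2: no successor for Q

ab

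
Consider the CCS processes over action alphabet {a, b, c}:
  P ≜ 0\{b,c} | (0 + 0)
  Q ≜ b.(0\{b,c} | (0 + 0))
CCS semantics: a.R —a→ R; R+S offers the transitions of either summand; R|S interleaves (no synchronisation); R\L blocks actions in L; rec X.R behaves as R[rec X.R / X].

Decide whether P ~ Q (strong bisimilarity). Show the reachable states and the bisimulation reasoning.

P ≁ Q

Reachable graph of P (1 states):
  u0 = 0\{b,c} | (0 + 0) has moves ·
Reachable graph of Q (2 states):
  v0 = b.(0\{b,c} | (0 + 0)) has moves --b--▸ v1
  v1 = 0\{b,c} | (0 + 0) has moves ·
Coarsest stable partition (strong bisimilarity classes):
  B0 = {u0, v1}
  B1 = {v0}
u0 ∈ B0, v0 ∈ B1 → different blocks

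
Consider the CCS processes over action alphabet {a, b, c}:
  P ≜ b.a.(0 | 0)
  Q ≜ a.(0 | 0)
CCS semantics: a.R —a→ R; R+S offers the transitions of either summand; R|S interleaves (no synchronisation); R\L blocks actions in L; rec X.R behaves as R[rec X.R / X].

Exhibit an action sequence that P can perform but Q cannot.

LTS(P): 3 reachable states
  p0 = b.a.(0 | 0) | =b=> p1
  p1 = a.(0 | 0) | =a=> p2
  p2 = 0 | 0 | ∅
LTS(Q): 2 reachable states
  q0 = a.(0 | 0) | =a=> q1
  q1 = 0 | 0 | ∅
Run σ = ⟨b⟩ on P: start {p0}
  [1] b ⇒ {p1}
  — P admits the full trace.
Run σ = ⟨b⟩ on Q: start {q0}
  [1] b ⇒ ∅ (Q stuck)

b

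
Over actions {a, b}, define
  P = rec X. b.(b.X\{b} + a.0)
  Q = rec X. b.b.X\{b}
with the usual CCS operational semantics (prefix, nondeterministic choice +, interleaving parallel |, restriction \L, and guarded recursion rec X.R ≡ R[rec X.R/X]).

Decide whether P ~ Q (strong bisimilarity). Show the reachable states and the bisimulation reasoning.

P ≁ Q

P's transition system — 4 states:
  p0 = rec X. b.(b.X\{b} + a.0) has moves ··b··> p1
  p1 = b.(rec X. b.(b.X\{b} + a.0))\{b} + a.0 has moves ··a··> p2, ··b··> p3
  p2 = 0 has moves (no moves)
  p3 = (rec X. b.(b.X\{b} + a.0))\{b} has moves (no moves)
Q's transition system — 3 states:
  q0 = rec X. b.b.X\{b} has moves ··b··> q1
  q1 = b.(rec X. b.b.X\{b})\{b} has moves ··b··> q2
  q2 = (rec X. b.b.X\{b})\{b} has moves (no moves)
Coarsest stable partition (strong bisimilarity classes):
  B0 = {p0}
  B1 = {p1}
  B2 = {p2, p3, q2}
  B3 = {q0}
  B4 = {q1}
p0 ∈ B0, q0 ∈ B3 → different blocks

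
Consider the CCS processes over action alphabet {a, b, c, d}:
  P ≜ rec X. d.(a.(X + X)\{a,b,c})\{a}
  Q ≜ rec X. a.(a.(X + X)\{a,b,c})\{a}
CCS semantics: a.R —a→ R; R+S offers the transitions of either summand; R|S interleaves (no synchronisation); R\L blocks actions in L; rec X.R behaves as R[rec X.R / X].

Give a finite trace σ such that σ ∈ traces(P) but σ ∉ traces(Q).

LTS(P): 2 reachable states
  s0 = rec X. d.(a.(X + X)\{a,b,c})\{a} | ··d··> s1
  s1 = (a.((rec X. d.(a.(X + X)\{a,b,c})\{a}) + (rec X. d.(a.(X + X)\{a,b,c})\{a}))\{a,b,c})\{a} | stopped
LTS(Q): 2 reachable states
  t0 = rec X. a.(a.(X + X)\{a,b,c})\{a} | ··a··> t1
  t1 = (a.((rec X. a.(a.(X + X)\{a,b,c})\{a}) + (rec X. a.(a.(X + X)\{a,b,c})\{a}))\{a,b,c})\{a} | stopped
Run σ = ⟨d⟩ on P: start {s0}
  step 1 (d): {s1}
  ✓ P
Run σ = ⟨d⟩ on Q: start {t0}
  step 1 (d): no successor for Q

d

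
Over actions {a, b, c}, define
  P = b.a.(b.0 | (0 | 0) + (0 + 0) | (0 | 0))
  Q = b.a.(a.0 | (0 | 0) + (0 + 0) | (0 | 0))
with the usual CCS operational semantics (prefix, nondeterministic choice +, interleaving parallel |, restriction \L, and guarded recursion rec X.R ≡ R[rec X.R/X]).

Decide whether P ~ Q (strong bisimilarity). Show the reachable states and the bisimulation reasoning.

P ≁ Q

P's transition system — 4 states:
  p0 = b.a.(b.0 | (0 | 0) + (0 + 0) | (0 | 0)) ⊢ —b→ p1
  p1 = a.(b.0 | (0 | 0) + (0 + 0) | (0 | 0)) ⊢ —a→ p2
  p2 = b.0 | (0 | 0) + (0 + 0) | (0 | 0) ⊢ —b→ p3
  p3 = 0 | (0 | 0) ⊢ stopped
Q's transition system — 4 states:
  q0 = b.a.(a.0 | (0 | 0) + (0 + 0) | (0 | 0)) ⊢ —b→ q1
  q1 = a.(a.0 | (0 | 0) + (0 + 0) | (0 | 0)) ⊢ —a→ q2
  q2 = a.0 | (0 | 0) + (0 + 0) | (0 | 0) ⊢ —a→ q3
  q3 = 0 | (0 | 0) ⊢ stopped
Bisimilarity quotient blocks:
  B0 = {p0}
  B1 = {p1}
  B2 = {p2}
  B3 = {p3, q3}
  B4 = {q0}
  B5 = {q1}
  B6 = {q2}
p0 ∈ B0, q0 ∈ B4 → different blocks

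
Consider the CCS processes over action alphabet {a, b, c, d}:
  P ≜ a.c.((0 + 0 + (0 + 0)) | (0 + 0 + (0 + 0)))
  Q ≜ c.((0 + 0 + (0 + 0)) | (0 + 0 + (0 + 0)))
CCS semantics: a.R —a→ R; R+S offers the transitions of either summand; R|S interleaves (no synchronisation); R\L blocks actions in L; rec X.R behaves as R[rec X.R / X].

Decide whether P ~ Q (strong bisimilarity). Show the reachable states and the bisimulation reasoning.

P's transition system — 3 states:
  m0 = a.c.((0 + 0 + (0 + 0)) | (0 + 0 + (0 + 0))) | -a-> m1
  m1 = c.((0 + 0 + (0 + 0)) | (0 + 0 + (0 + 0))) | -c-> m2
  m2 = (0 + 0 + (0 + 0)) | (0 + 0 + (0 + 0)) | ·
Q's transition system — 2 states:
  n0 = c.((0 + 0 + (0 + 0)) | (0 + 0 + (0 + 0))) | -c-> n1
  n1 = (0 + 0 + (0 + 0)) | (0 + 0 + (0 + 0)) | ·
Bisimilarity quotient blocks:
  B0 = {m0}
  B1 = {m1, n0}
  B2 = {m2, n1}
m0 ∈ B0, n0 ∈ B1 → different blocks

P ≁ Q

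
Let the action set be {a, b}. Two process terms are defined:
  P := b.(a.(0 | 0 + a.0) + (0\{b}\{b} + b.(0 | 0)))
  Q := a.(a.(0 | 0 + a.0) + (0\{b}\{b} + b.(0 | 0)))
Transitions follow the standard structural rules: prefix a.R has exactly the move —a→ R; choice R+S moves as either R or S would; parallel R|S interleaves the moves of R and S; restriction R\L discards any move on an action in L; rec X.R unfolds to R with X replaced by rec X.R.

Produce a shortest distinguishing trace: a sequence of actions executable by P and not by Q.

b

Reachable graph of P (5 states):
  s0 = b.(a.(0 | 0 + a.0) + (0\{b}\{b} + b.(0 | 0))) ⊢ --b--▸ s1
  s1 = a.(0 | 0 + a.0) + (0\{b}\{b} + b.(0 | 0)) ⊢ --a--▸ s2, --b--▸ s3
  s2 = 0 | 0 + a.0 ⊢ --a--▸ s4
  s3 = 0 | 0 ⊢ deadlocked
  s4 = 0 ⊢ deadlocked
Reachable graph of Q (5 states):
  t0 = a.(a.(0 | 0 + a.0) + (0\{b}\{b} + b.(0 | 0))) ⊢ --a--▸ t1
  t1 = a.(0 | 0 + a.0) + (0\{b}\{b} + b.(0 | 0)) ⊢ --a--▸ t2, --b--▸ t3
  t2 = 0 | 0 + a.0 ⊢ --a--▸ t4
  t3 = 0 | 0 ⊢ deadlocked
  t4 = 0 ⊢ deadlocked
Run σ = ⟨b⟩ on P: start {s0}
  step 1 (b): {s1}
  ✓ P
Run σ = ⟨b⟩ on Q: start {t0}
  step 1 (b): no successor for Q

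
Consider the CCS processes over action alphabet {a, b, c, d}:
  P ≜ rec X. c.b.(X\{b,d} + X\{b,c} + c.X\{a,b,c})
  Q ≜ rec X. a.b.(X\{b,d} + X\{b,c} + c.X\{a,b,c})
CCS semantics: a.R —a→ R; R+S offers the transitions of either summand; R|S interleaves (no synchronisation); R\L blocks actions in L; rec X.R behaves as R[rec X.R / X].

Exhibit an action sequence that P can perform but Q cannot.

c

P's transition system — 5 states:
  s0 = rec X. c.b.(X\{b,d} + X\{b,c} + c.X\{a,b,c}) ⊢ --c--▸ s1
  s1 = b.((rec X. c.b.(X\{b,d} + X\{b,c} + c.X\{a,b,c}))\{b,d} + (rec X. c.b.(X\{b,d} + X\{b,c} + c.X\{a,b,c}))\{b,c} + c.(rec X. c.b.(X\{b,d} + X\{b,c} + c.X\{a,b,c}))\{a,b,c}) ⊢ --b--▸ s2
  s2 = (rec X. c.b.(X\{b,d} + X\{b,c} + c.X\{a,b,c}))\{b,d} + (rec X. c.b.(X\{b,d} + X\{b,c} + c.X\{a,b,c}))\{b,c} + c.(rec X. c.b.(X\{b,d} + X\{b,c} + c.X\{a,b,c}))\{a,b,c} ⊢ --c--▸ s3, --c--▸ s4
  s3 = (b.((rec X. c.b.(X\{b,d} + X\{b,c} + c.X\{a,b,c}))\{b,d} + (rec X. c.b.(X\{b,d} + X\{b,c} + c.X\{a,b,c}))\{b,c} + c.(rec X. c.b.(X\{b,d} + X\{b,c} + c.X\{a,b,c}))\{a,b,c}))\{b,d} ⊢ (no moves)
  s4 = (rec X. c.b.(X\{b,d} + X\{b,c} + c.X\{a,b,c}))\{a,b,c} ⊢ (no moves)
Q's transition system — 6 states:
  t0 = rec X. a.b.(X\{b,d} + X\{b,c} + c.X\{a,b,c}) ⊢ --a--▸ t1
  t1 = b.((rec X. a.b.(X\{b,d} + X\{b,c} + c.X\{a,b,c}))\{b,d} + (rec X. a.b.(X\{b,d} + X\{b,c} + c.X\{a,b,c}))\{b,c} + c.(rec X. a.b.(X\{b,d} + X\{b,c} + c.X\{a,b,c}))\{a,b,c}) ⊢ --b--▸ t2
  t2 = (rec X. a.b.(X\{b,d} + X\{b,c} + c.X\{a,b,c}))\{b,d} + (rec X. a.b.(X\{b,d} + X\{b,c} + c.X\{a,b,c}))\{b,c} + c.(rec X. a.b.(X\{b,d} + X\{b,c} + c.X\{a,b,c}))\{a,b,c} ⊢ --a--▸ t3, --a--▸ t4, --c--▸ t5
  t3 = (b.((rec X. a.b.(X\{b,d} + X\{b,c} + c.X\{a,b,c}))\{b,d} + (rec X. a.b.(X\{b,d} + X\{b,c} + c.X\{a,b,c}))\{b,c} + c.(rec X. a.b.(X\{b,d} + X\{b,c} + c.X\{a,b,c}))\{a,b,c}))\{b,c} ⊢ (no moves)
  t4 = (b.((rec X. a.b.(X\{b,d} + X\{b,c} + c.X\{a,b,c}))\{b,d} + (rec X. a.b.(X\{b,d} + X\{b,c} + c.X\{a,b,c}))\{b,c} + c.(rec X. a.b.(X\{b,d} + X\{b,c} + c.X\{a,b,c}))\{a,b,c}))\{b,d} ⊢ (no moves)
  t5 = (rec X. a.b.(X\{b,d} + X\{b,c} + c.X\{a,b,c}))\{a,b,c} ⊢ (no moves)
Executing c from P (initial set {s0}):
  after c @ step 1: {s1}
  ✓ P
Executing c from Q (initial set {t0}):
  after c @ step 1: ∅  — Q cannot continue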